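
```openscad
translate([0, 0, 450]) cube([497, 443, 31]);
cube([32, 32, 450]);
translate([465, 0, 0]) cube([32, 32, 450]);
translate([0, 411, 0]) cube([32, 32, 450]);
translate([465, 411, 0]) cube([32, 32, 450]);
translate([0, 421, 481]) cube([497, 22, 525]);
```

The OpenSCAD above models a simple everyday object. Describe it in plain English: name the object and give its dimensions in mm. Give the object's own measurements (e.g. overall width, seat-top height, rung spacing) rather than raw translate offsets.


A chair. The seat is a 497×443×31 mm slab with its top at z = 481 mm, on four 32×32 mm corner legs (flush with the seat edges, standing on z = 0). A flat backrest 22 mm thick, 525 mm tall, spans the full seat width and rises from the seat top along its +y edge, rear face flush with the rear of the seat.


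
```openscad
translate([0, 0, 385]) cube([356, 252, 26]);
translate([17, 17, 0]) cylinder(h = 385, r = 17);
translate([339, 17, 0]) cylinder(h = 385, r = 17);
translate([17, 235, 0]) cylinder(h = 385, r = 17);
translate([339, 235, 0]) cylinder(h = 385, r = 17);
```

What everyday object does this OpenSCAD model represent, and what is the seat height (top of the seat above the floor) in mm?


A stool. The seat height is 411 mm.

A 356×252×26 slab at z = 385 on four corner cylinders — a stool. The seat top is 385 + 26 = 411 mm.


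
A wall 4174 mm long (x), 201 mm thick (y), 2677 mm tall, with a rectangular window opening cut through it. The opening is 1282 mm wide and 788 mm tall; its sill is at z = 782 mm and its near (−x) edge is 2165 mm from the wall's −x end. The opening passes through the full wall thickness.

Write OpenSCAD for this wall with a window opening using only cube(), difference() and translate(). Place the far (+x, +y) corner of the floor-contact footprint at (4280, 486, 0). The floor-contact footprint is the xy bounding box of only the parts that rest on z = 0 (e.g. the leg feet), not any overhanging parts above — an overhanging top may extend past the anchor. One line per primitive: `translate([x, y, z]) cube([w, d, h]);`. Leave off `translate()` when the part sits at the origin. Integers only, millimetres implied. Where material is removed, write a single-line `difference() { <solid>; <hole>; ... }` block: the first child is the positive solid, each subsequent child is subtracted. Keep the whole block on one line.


difference() { translate([106, 285, 0]) cube([4174, 201, 2677]); translate([2271, 285, 782]) cube([1282, 201, 788]); }


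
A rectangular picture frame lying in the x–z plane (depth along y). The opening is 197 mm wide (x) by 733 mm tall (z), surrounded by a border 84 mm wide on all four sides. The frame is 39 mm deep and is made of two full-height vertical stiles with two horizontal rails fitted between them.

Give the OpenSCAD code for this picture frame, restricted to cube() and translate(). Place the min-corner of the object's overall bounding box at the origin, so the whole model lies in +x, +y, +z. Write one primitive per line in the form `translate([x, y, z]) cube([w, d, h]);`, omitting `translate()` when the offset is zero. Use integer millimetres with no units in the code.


cube([84, 39, 901]);
translate([281, 0, 0]) cube([84, 39, 901]);
translate([84, 0, 0]) cube([197, 39, 84]);
translate([84, 0, 817]) cube([197, 39, 84]);


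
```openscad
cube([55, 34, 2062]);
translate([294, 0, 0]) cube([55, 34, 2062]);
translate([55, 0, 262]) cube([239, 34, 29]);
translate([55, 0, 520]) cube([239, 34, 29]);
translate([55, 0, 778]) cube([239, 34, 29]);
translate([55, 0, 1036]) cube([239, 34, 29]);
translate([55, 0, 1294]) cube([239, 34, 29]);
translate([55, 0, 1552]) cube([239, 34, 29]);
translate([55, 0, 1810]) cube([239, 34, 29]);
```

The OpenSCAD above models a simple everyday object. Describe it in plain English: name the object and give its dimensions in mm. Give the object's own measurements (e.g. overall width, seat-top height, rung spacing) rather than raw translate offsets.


A straight ladder. Two 55×34 mm vertical rails, 2062 mm tall, stand 349 mm apart (outside-to-outside) with their front faces coplanar on the −y side. 7 rungs, each 34 mm deep and 29 mm tall, span between the inner faces of the rails, front faces flush with the rails. The lowest rung's underside is at z = 262 mm and rungs are spaced 258 mm apart (underside to underside).


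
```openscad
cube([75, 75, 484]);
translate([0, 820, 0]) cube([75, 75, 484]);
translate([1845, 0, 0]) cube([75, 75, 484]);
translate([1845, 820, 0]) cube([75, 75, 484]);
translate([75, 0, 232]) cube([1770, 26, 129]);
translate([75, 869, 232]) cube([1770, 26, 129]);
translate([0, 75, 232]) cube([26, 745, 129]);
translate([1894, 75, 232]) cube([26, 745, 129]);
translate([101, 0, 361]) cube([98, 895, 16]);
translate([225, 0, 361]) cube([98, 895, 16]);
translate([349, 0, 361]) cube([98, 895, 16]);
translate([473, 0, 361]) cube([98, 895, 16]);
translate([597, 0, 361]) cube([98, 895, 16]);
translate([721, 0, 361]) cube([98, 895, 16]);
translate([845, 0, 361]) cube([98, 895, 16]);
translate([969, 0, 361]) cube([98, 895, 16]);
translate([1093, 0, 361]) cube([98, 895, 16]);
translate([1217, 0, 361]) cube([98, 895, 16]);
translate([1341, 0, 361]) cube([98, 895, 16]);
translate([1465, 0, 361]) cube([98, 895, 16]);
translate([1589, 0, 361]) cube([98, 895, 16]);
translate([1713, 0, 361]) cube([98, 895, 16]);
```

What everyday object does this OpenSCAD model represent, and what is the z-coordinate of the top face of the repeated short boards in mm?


A bed frame. The slat-top height is 377 mm.

Four posts, four rails, and a row of slats — a bed frame. Slats sit on the rails at z = 232 + 129 = 361; with slat thickness 16, the top is 377 mm.


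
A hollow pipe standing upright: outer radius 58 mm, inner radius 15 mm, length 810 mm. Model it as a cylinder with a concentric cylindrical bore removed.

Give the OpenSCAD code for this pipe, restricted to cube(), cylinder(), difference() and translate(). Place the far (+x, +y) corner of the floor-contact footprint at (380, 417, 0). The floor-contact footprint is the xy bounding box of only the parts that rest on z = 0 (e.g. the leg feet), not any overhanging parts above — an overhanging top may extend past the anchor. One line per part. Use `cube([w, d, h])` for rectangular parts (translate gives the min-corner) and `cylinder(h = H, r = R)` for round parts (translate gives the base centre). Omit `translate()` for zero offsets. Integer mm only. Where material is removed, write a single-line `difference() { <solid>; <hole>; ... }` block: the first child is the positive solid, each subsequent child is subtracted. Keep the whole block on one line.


difference() { translate([322, 359, 0]) cylinder(h = 810, r = 58); translate([322, 359, 0]) cylinder(h = 810, r = 15); }


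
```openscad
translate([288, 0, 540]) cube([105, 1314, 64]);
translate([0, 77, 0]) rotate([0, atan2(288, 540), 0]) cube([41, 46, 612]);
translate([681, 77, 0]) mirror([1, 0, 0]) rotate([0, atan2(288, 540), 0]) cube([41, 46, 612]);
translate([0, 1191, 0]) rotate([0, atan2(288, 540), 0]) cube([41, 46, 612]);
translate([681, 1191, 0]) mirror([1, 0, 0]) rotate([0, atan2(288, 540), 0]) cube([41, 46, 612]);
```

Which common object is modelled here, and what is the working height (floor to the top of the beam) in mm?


A sawhorse. The overall height is 604 mm.

A beam across two mirrored pairs of raked legs — a sawhorse. The beam's underside is at z = 540 (matching the legs' vertical rise in atan2(288, 540)) and the beam is 64 mm tall, so its top is at 540 + 64 = 604 mm. The raked legs top out at the beam's underside, so that is the highest point.


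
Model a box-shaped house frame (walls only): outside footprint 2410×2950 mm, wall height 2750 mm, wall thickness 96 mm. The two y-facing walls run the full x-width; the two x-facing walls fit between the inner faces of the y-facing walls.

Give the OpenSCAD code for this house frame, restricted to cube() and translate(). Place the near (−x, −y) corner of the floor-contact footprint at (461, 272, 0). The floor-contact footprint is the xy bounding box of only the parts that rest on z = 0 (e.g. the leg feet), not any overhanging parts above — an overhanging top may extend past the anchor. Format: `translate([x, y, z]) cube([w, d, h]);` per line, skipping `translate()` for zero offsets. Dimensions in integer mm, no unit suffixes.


translate([461, 272, 0]) cube([2410, 96, 2750]);
translate([461, 3126, 0]) cube([2410, 96, 2750]);
translate([461, 368, 0]) cube([96, 2758, 2750]);
translate([2775, 368, 0]) cube([96, 2758, 2750]);


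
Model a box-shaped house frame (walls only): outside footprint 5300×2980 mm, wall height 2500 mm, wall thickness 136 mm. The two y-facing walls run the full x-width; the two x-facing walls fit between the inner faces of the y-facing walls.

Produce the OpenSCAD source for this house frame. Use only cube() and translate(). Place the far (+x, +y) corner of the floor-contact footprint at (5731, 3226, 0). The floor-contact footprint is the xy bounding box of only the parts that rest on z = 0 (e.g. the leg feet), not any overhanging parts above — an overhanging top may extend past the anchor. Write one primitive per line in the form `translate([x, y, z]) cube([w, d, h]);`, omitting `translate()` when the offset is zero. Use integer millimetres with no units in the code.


translate([431, 246, 0]) cube([5300, 136, 2500]);
translate([431, 3090, 0]) cube([5300, 136, 2500]);
translate([431, 382, 0]) cube([136, 2708, 2500]);
translate([5595, 382, 0]) cube([136, 2708, 2500]);


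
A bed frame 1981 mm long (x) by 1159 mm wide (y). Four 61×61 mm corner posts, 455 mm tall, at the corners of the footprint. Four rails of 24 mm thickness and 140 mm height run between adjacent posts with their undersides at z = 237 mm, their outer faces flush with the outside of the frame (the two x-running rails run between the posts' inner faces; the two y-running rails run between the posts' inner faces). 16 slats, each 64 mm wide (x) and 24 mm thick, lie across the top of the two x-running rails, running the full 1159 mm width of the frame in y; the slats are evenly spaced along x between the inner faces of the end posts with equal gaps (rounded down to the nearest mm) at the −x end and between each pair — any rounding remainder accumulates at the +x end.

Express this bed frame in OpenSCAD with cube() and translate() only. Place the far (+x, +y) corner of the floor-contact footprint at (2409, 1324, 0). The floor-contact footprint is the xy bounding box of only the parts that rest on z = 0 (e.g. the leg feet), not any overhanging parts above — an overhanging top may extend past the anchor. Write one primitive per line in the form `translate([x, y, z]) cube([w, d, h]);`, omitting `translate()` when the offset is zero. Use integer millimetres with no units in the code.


translate([428, 165, 0]) cube([61, 61, 455]);
translate([428, 1263, 0]) cube([61, 61, 455]);
translate([2348, 165, 0]) cube([61, 61, 455]);
translate([2348, 1263, 0]) cube([61, 61, 455]);
translate([489, 165, 237]) cube([1859, 24, 140]);
translate([489, 1300, 237]) cube([1859, 24, 140]);
translate([428, 226, 237]) cube([24, 1037, 140]);
translate([2385, 226, 237]) cube([24, 1037, 140]);
translate([538, 165, 377]) cube([64, 1159, 24]);
translate([651, 165, 377]) cube([64, 1159, 24]);
translate([764, 165, 377]) cube([64, 1159, 24]);
translate([877, 165, 377]) cube([64, 1159, 24]);
translate([990, 165, 377]) cube([64, 1159, 24]);
translate([1103, 165, 377]) cube([64, 1159, 24]);
translate([1216, 165, 377]) cube([64, 1159, 24]);
translate([1329, 165, 377]) cube([64, 1159, 24]);
translate([1442, 165, 377]) cube([64, 1159, 24]);
translate([1555, 165, 377]) cube([64, 1159, 24]);
translate([1668, 165, 377]) cube([64, 1159, 24]);
translate([1781, 165, 377]) cube([64, 1159, 24]);
translate([1894, 165, 377]) cube([64, 1159, 24]);
translate([2007, 165, 377]) cube([64, 1159, 24]);
translate([2120, 165, 377]) cube([64, 1159, 24]);
translate([2233, 165, 377]) cube([64, 1159, 24]);


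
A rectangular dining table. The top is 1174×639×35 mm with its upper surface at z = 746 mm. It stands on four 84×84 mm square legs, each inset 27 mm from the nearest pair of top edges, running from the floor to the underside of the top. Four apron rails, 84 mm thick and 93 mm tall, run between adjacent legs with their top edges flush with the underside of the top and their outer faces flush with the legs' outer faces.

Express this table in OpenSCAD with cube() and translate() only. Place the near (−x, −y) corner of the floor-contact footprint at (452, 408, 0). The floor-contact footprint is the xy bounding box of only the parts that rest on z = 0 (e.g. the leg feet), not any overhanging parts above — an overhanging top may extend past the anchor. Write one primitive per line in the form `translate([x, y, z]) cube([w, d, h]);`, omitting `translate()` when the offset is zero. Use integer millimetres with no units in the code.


translate([425, 381, 711]) cube([1174, 639, 35]);
translate([452, 408, 0]) cube([84, 84, 711]);
translate([1488, 408, 0]) cube([84, 84, 711]);
translate([452, 909, 0]) cube([84, 84, 711]);
translate([1488, 909, 0]) cube([84, 84, 711]);
translate([536, 408, 618]) cube([952, 84, 93]);
translate([536, 909, 618]) cube([952, 84, 93]);
translate([452, 492, 618]) cube([84, 417, 93]);
translate([1488, 492, 618]) cube([84, 417, 93]);


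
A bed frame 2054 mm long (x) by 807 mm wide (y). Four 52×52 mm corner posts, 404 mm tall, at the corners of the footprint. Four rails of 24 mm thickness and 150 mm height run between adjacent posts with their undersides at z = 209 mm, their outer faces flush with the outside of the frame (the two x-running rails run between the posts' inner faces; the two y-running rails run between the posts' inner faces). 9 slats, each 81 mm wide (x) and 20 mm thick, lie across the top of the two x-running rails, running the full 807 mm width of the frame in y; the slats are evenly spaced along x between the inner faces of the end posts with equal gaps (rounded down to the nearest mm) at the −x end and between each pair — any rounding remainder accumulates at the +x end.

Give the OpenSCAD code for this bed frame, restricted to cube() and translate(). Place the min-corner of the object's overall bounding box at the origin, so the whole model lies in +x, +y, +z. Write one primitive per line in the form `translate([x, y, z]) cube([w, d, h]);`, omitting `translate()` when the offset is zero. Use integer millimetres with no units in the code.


cube([52, 52, 404]);
translate([0, 755, 0]) cube([52, 52, 404]);
translate([2002, 0, 0]) cube([52, 52, 404]);
translate([2002, 755, 0]) cube([52, 52, 404]);
translate([52, 0, 209]) cube([1950, 24, 150]);
translate([52, 783, 209]) cube([1950, 24, 150]);
translate([0, 52, 209]) cube([24, 703, 150]);
translate([2030, 52, 209]) cube([24, 703, 150]);
translate([174, 0, 359]) cube([81, 807, 20]);
translate([377, 0, 359]) cube([81, 807, 20]);
translate([580, 0, 359]) cube([81, 807, 20]);
translate([783, 0, 359]) cube([81, 807, 20]);
translate([986, 0, 359]) cube([81, 807, 20]);
translate([1189, 0, 359]) cube([81, 807, 20]);
translate([1392, 0, 359]) cube([81, 807, 20]);
translate([1595, 0, 359]) cube([81, 807, 20]);
translate([1798, 0, 359]) cube([81, 807, 20]);


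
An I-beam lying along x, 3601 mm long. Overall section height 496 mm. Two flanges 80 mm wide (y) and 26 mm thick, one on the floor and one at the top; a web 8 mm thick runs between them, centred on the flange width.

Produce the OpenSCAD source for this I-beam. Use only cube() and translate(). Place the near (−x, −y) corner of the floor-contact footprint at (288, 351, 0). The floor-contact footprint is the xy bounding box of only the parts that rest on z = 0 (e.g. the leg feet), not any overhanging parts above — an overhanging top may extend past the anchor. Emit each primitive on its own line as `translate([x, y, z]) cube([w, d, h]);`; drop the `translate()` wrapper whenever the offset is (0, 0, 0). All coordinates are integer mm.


translate([288, 351, 0]) cube([3601, 80, 26]);
translate([288, 387, 26]) cube([3601, 8, 444]);
translate([288, 351, 470]) cube([3601, 80, 26]);


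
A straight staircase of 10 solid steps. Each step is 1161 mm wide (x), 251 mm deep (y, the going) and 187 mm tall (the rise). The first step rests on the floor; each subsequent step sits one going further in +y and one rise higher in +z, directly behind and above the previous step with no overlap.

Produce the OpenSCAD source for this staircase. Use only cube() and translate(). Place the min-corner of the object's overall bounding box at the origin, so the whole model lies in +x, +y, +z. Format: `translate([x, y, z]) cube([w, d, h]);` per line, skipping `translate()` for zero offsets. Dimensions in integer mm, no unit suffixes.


cube([1161, 251, 187]);
translate([0, 251, 187]) cube([1161, 251, 187]);
translate([0, 502, 374]) cube([1161, 251, 187]);
translate([0, 753, 561]) cube([1161, 251, 187]);
translate([0, 1004, 748]) cube([1161, 251, 187]);
translate([0, 1255, 935]) cube([1161, 251, 187]);
translate([0, 1506, 1122]) cube([1161, 251, 187]);
translate([0, 1757, 1309]) cube([1161, 251, 187]);
translate([0, 2008, 1496]) cube([1161, 251, 187]);
translate([0, 2259, 1683]) cube([1161, 251, 187]);


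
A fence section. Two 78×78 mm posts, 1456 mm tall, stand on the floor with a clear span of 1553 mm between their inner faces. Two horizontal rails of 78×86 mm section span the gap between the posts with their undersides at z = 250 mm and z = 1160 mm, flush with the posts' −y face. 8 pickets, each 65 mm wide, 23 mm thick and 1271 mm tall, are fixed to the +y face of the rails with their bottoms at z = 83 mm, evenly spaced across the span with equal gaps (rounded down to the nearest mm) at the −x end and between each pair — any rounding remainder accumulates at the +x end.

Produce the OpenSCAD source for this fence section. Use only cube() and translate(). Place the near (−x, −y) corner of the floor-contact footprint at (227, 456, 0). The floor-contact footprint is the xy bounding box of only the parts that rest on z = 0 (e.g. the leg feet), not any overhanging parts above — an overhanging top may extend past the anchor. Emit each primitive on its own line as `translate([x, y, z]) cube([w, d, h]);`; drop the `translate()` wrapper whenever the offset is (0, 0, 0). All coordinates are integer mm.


translate([227, 456, 0]) cube([78, 78, 1456]);
translate([1858, 456, 0]) cube([78, 78, 1456]);
translate([305, 456, 250]) cube([1553, 78, 86]);
translate([305, 456, 1160]) cube([1553, 78, 86]);
translate([419, 534, 83]) cube([65, 23, 1271]);
translate([598, 534, 83]) cube([65, 23, 1271]);
translate([777, 534, 83]) cube([65, 23, 1271]);
translate([956, 534, 83]) cube([65, 23, 1271]);
translate([1135, 534, 83]) cube([65, 23, 1271]);
translate([1314, 534, 83]) cube([65, 23, 1271]);
translate([1493, 534, 83]) cube([65, 23, 1271]);
translate([1672, 534, 83]) cube([65, 23, 1271]);


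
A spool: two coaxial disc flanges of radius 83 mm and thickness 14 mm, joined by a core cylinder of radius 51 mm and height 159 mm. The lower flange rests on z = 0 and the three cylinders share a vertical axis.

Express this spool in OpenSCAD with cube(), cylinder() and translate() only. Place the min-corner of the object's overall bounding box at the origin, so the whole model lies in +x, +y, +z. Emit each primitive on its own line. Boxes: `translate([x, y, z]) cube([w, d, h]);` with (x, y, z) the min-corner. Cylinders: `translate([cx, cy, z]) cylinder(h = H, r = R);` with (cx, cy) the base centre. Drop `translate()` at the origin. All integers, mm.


translate([83, 83, 0]) cylinder(h = 14, r = 83);
translate([83, 83, 14]) cylinder(h = 159, r = 51);
translate([83, 83, 173]) cylinder(h = 14, r = 83);


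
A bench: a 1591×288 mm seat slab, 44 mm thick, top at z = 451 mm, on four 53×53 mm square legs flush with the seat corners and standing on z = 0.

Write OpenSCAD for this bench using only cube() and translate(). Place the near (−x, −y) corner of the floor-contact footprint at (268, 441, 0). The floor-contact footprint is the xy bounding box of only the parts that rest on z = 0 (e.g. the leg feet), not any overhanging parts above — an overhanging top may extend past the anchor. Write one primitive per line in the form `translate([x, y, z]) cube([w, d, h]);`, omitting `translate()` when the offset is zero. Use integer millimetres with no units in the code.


// leg_h = 451 − 44 = 407
translate([268, 441, 407]) cube([1591, 288, 44]);
translate([268, 441, 0]) cube([53, 53, 407]);
translate([268, 676, 0]) cube([53, 53, 407]);
translate([1806, 441, 0]) cube([53, 53, 407]);
translate([1806, 676, 0]) cube([53, 53, 407]);


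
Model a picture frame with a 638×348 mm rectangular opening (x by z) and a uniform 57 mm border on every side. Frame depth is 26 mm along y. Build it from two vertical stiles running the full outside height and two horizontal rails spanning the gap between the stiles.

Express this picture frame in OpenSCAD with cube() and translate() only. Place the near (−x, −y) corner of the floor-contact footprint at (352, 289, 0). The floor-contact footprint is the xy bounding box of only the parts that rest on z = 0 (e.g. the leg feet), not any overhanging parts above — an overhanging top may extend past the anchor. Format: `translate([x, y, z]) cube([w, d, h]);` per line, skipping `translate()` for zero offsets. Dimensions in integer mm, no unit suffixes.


translate([352, 289, 0]) cube([57, 26, 462]);
translate([1047, 289, 0]) cube([57, 26, 462]);
translate([409, 289, 0]) cube([638, 26, 57]);
translate([409, 289, 405]) cube([638, 26, 57]);


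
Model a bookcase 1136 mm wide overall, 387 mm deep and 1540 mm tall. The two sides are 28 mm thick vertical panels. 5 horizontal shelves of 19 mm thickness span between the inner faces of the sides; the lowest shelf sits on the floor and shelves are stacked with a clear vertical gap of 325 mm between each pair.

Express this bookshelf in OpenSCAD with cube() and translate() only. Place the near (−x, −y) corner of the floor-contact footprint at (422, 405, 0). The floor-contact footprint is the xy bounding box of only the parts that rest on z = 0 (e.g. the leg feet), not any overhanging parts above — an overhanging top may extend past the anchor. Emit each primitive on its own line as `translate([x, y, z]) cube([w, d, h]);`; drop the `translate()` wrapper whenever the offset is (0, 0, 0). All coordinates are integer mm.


translate([422, 405, 0]) cube([28, 387, 1540]);
translate([1530, 405, 0]) cube([28, 387, 1540]);
translate([450, 405, 0]) cube([1080, 387, 19]);
translate([450, 405, 344]) cube([1080, 387, 19]);
translate([450, 405, 688]) cube([1080, 387, 19]);
translate([450, 405, 1032]) cube([1080, 387, 19]);
translate([450, 405, 1376]) cube([1080, 387, 19]);


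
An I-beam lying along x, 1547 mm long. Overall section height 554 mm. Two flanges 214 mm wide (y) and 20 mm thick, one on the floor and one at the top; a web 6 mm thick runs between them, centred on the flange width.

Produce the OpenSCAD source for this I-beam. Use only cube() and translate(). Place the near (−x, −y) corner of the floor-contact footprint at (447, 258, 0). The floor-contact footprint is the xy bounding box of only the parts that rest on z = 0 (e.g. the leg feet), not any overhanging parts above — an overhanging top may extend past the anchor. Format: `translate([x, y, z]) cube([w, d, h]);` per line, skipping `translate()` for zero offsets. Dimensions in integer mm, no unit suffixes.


translate([447, 258, 0]) cube([1547, 214, 20]);
translate([447, 362, 20]) cube([1547, 6, 514]);
translate([447, 258, 534]) cube([1547, 214, 20]);


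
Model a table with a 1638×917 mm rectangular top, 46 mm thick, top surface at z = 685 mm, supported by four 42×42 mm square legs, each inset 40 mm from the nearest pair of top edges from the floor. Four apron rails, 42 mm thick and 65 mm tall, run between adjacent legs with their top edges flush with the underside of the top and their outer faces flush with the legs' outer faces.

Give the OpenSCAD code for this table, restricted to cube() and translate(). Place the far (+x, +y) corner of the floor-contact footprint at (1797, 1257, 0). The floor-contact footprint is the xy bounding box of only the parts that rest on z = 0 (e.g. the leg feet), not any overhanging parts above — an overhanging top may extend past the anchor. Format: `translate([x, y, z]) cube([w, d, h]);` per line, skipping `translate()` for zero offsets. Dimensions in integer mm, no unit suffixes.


translate([199, 380, 639]) cube([1638, 917, 46]);
translate([239, 420, 0]) cube([42, 42, 639]);
translate([1755, 420, 0]) cube([42, 42, 639]);
translate([239, 1215, 0]) cube([42, 42, 639]);
translate([1755, 1215, 0]) cube([42, 42, 639]);
translate([281, 420, 574]) cube([1474, 42, 65]);
translate([281, 1215, 574]) cube([1474, 42, 65]);
translate([239, 462, 574]) cube([42, 753, 65]);
translate([1755, 462, 574]) cube([42, 753, 65]);


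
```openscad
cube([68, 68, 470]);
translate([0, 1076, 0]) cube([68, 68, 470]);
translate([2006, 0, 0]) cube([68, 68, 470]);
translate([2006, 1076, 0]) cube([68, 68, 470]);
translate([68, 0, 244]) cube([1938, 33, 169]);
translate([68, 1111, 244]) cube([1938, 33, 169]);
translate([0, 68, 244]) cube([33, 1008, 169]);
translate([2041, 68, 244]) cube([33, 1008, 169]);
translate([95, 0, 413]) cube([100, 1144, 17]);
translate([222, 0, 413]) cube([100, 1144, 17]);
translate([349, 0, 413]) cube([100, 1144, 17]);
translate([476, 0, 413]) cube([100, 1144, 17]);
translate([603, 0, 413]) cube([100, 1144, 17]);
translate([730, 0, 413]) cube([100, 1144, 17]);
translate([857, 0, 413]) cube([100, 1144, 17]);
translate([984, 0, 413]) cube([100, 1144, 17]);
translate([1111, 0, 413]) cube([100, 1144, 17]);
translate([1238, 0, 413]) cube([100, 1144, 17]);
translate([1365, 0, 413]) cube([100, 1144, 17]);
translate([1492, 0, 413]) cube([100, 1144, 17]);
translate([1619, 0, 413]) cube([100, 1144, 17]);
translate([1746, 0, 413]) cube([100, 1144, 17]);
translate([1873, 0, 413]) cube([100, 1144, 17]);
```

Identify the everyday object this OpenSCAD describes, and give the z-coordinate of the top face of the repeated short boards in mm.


A bed frame. The slat-top height is 430 mm.

Four posts, four rails, and a row of slats — a bed frame. Slats sit on the rails at z = 244 + 169 = 413; with slat thickness 17, the top is 430 mm.


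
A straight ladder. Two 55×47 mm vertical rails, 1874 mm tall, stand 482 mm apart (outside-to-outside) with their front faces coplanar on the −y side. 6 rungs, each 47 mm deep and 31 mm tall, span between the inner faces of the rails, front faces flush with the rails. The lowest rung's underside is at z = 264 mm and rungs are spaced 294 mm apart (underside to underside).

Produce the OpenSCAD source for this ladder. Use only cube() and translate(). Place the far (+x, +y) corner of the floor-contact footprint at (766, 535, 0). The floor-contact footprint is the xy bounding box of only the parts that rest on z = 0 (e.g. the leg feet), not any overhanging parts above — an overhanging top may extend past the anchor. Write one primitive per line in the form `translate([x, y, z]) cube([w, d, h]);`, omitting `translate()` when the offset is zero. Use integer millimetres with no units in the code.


translate([284, 488, 0]) cube([55, 47, 1874]);
translate([711, 488, 0]) cube([55, 47, 1874]);
translate([339, 488, 264]) cube([372, 47, 31]);
translate([339, 488, 558]) cube([372, 47, 31]);
translate([339, 488, 852]) cube([372, 47, 31]);
translate([339, 488, 1146]) cube([372, 47, 31]);
translate([339, 488, 1440]) cube([372, 47, 31]);
translate([339, 488, 1734]) cube([372, 47, 31]);


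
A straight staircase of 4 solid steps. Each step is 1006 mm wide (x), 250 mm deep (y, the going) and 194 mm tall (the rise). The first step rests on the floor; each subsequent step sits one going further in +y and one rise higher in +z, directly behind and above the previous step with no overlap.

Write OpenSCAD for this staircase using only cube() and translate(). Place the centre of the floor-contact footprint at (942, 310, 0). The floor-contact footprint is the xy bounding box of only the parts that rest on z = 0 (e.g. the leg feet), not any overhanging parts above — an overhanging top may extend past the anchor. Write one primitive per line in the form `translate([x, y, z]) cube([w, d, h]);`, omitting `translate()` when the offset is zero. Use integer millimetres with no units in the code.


translate([439, 185, 0]) cube([1006, 250, 194]);
translate([439, 435, 194]) cube([1006, 250, 194]);
translate([439, 685, 388]) cube([1006, 250, 194]);
translate([439, 935, 582]) cube([1006, 250, 194]);


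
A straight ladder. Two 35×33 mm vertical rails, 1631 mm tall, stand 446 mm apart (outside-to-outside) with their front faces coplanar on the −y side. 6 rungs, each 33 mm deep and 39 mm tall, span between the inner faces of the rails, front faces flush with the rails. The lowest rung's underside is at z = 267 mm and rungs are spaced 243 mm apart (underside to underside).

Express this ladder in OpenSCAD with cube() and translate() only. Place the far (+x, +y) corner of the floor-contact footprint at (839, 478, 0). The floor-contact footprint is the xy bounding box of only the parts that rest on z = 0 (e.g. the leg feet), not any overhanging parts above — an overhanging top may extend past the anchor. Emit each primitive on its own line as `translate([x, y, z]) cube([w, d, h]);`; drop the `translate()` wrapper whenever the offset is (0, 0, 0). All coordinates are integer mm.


translate([393, 445, 0]) cube([35, 33, 1631]);
translate([804, 445, 0]) cube([35, 33, 1631]);
translate([428, 445, 267]) cube([376, 33, 39]);
translate([428, 445, 510]) cube([376, 33, 39]);
translate([428, 445, 753]) cube([376, 33, 39]);
translate([428, 445, 996]) cube([376, 33, 39]);
translate([428, 445, 1239]) cube([376, 33, 39]);
translate([428, 445, 1482]) cube([376, 33, 39]);


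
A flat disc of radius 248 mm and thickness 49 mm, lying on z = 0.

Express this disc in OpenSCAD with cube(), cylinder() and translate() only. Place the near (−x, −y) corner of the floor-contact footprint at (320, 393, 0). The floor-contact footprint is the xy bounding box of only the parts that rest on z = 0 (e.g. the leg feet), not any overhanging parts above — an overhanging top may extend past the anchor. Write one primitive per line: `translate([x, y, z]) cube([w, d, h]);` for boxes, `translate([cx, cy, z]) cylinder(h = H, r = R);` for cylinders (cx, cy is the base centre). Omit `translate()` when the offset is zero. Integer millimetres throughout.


translate([568, 641, 0]) cylinder(h = 49, r = 248);


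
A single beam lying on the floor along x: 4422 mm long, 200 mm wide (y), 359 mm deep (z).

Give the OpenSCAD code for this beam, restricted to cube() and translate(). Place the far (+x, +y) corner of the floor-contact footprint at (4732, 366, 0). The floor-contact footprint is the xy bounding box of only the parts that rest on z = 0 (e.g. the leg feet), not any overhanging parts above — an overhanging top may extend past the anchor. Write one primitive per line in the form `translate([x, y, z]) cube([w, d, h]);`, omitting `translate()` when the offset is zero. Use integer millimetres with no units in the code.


translate([310, 166, 0]) cube([4422, 200, 359]);


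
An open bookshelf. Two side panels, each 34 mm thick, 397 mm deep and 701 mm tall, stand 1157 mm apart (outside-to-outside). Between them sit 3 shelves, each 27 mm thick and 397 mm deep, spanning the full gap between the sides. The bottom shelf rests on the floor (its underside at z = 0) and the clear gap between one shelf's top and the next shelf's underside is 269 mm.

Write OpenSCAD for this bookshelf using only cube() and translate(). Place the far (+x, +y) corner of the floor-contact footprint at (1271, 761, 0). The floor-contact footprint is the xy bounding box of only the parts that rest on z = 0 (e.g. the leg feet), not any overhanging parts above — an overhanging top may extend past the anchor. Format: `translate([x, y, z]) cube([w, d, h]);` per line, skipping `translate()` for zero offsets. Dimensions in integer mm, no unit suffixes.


translate([114, 364, 0]) cube([34, 397, 701]);
translate([1237, 364, 0]) cube([34, 397, 701]);
translate([148, 364, 0]) cube([1089, 397, 27]);
translate([148, 364, 296]) cube([1089, 397, 27]);
translate([148, 364, 592]) cube([1089, 397, 27]);


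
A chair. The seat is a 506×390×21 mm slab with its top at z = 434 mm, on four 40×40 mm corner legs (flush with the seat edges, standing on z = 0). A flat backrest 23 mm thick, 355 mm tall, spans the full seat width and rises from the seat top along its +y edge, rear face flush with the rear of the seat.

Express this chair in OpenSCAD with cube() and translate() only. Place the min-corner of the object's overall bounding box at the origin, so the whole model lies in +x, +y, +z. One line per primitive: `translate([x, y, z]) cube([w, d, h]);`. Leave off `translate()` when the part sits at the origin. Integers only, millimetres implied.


translate([0, 0, 413]) cube([506, 390, 21]);
cube([40, 40, 413]);
translate([466, 0, 0]) cube([40, 40, 413]);
translate([0, 350, 0]) cube([40, 40, 413]);
translate([466, 350, 0]) cube([40, 40, 413]);
translate([0, 367, 434]) cube([506, 23, 355]);


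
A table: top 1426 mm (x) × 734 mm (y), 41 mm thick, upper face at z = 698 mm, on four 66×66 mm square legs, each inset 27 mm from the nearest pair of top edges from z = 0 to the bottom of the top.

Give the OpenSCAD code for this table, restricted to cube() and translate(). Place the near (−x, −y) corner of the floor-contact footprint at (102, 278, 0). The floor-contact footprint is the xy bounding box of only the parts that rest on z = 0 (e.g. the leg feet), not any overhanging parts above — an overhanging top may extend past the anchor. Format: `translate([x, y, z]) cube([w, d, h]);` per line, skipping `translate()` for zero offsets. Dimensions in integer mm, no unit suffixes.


translate([75, 251, 657]) cube([1426, 734, 41]);
translate([102, 278, 0]) cube([66, 66, 657]);
translate([1408, 278, 0]) cube([66, 66, 657]);
translate([102, 892, 0]) cube([66, 66, 657]);
translate([1408, 892, 0]) cube([66, 66, 657]);


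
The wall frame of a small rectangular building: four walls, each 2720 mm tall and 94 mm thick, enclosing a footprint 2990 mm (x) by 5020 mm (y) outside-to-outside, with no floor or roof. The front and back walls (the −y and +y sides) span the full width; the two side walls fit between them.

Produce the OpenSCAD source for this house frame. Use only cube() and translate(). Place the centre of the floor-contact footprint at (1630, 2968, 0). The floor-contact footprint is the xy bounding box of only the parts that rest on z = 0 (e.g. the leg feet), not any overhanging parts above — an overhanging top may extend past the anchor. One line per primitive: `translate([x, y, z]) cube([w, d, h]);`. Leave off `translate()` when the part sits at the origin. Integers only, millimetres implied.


translate([135, 458, 0]) cube([2990, 94, 2720]);
translate([135, 5384, 0]) cube([2990, 94, 2720]);
translate([135, 552, 0]) cube([94, 4832, 2720]);
translate([3031, 552, 0]) cube([94, 4832, 2720]);


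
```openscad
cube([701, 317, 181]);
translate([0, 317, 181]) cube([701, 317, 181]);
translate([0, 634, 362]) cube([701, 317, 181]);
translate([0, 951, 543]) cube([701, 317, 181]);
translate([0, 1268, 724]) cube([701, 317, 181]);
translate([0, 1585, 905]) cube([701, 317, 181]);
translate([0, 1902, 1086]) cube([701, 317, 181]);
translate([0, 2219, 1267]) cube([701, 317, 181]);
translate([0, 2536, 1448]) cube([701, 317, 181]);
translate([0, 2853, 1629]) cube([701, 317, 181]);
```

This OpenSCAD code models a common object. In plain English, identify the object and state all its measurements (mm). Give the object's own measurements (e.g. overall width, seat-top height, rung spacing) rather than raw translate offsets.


A straight staircase of 10 solid steps. Each step is 701 mm wide (x), 317 mm deep (y, the going) and 181 mm tall (the rise). The first step rests on the floor; each subsequent step sits one going further in +y and one rise higher in +z, directly behind and above the previous step with no overlap.


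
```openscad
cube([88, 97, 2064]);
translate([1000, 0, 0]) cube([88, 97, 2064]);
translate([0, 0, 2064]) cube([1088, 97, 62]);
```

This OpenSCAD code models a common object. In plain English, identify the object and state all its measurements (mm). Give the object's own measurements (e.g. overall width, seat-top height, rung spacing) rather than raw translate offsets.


A door frame. The clear opening is 912 mm wide and 2064 mm high. Two 88 mm wide jambs, 97 mm deep, stand either side of the opening from the floor to the top of the opening. A 62 mm thick head sits across the top of both jambs, spanning the full outside width of the frame.


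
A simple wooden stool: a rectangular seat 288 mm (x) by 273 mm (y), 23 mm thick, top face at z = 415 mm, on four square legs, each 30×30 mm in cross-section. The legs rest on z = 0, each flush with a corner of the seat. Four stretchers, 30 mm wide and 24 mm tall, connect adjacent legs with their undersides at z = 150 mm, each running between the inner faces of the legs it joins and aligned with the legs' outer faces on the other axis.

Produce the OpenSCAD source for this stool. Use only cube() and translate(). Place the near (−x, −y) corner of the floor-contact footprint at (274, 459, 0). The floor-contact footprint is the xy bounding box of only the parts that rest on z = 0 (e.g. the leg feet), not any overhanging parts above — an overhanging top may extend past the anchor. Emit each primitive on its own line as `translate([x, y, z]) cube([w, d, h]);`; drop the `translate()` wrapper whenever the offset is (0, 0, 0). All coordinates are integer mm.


translate([274, 459, 392]) cube([288, 273, 23]);
translate([274, 459, 0]) cube([30, 30, 392]);
translate([532, 459, 0]) cube([30, 30, 392]);
translate([274, 702, 0]) cube([30, 30, 392]);
translate([532, 702, 0]) cube([30, 30, 392]);
translate([304, 459, 150]) cube([228, 30, 24]);
translate([304, 702, 150]) cube([228, 30, 24]);
translate([274, 489, 150]) cube([30, 213, 24]);
translate([532, 489, 150]) cube([30, 213, 24]);


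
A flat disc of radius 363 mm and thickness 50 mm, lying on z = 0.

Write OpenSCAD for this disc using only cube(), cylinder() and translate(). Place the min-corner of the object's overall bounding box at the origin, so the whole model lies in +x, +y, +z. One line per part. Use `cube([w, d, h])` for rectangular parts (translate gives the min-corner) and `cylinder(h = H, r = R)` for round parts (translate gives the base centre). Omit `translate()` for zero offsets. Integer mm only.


translate([363, 363, 0]) cylinder(h = 50, r = 363);


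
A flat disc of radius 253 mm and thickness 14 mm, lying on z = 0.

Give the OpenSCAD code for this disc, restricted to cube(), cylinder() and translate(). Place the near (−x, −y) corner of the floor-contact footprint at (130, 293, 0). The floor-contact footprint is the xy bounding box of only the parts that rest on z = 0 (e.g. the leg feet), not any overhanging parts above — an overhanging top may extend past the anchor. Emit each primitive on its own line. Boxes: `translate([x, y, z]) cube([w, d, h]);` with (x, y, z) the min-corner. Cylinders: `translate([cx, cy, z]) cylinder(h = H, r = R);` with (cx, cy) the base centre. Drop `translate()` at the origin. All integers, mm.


translate([383, 546, 0]) cylinder(h = 14, r = 253);


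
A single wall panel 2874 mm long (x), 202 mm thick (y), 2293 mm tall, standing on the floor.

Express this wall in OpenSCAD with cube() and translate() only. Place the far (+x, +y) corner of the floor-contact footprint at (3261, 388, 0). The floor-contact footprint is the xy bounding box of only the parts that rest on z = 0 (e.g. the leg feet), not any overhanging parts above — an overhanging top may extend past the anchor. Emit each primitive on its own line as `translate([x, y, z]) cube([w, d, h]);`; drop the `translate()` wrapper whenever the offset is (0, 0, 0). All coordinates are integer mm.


translate([387, 186, 0]) cube([2874, 202, 2293]);
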